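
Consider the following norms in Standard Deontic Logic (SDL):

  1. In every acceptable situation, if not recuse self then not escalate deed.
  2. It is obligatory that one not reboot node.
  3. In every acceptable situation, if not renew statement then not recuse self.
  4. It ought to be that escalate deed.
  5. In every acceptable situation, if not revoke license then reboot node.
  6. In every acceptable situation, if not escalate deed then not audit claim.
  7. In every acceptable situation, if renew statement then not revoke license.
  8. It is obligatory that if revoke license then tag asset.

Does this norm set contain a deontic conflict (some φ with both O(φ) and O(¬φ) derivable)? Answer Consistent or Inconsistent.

Inconsistent

From premise 4 we have O(escalate_deed).
The contrapositive of premise 1 (O(¬recuse_self → ¬escalate_deed)) is O(escalate_deed → recuse_self), and O(escalate_deed) is already established, so O(recuse_self).
The contrapositive of premise 3 (O(¬renew_statement → ¬recuse_self)) is O(recuse_self → renew_statement), and O(recuse_self) is already established, so O(renew_statement).
Applying K to premise 7 (O(renew_statement → ¬revoke_license)) and O(renew_statement) yields O(¬revoke_license).
With premise 5, O(¬revoke_license → reboot_node), the K-axiom yields O(reboot_node).
However, premise 2 gives O(¬reboot_node).
We now have both O(reboot_node) and O(¬reboot_node) — reboot_node is simultaneously obligatory and forbidden, violating the D-axiom.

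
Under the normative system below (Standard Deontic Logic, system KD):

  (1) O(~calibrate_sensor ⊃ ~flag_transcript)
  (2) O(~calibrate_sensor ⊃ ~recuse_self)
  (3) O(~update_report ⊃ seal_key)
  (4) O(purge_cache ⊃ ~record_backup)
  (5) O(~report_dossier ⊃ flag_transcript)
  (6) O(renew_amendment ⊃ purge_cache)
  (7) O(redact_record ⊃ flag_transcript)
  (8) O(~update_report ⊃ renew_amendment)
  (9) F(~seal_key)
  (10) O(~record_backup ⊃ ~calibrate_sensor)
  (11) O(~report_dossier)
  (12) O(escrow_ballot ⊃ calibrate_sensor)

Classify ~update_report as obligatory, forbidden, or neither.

Premise 11 gives O(~report_dossier).
Applying K to premise 5 (O(~report_dossier ⊃ flag_transcript)) and O(~report_dossier) yields O(flag_transcript).
The contrapositive of premise 1 (O(~calibrate_sensor ⊃ ~flag_transcript)) is O(flag_transcript ⊃ calibrate_sensor), and O(flag_transcript) is already established, so O(calibrate_sensor).
Premise 10, O(~record_backup ⊃ ~calibrate_sensor), contraposes to O(calibrate_sensor ⊃ record_backup); with O(calibrate_sensor) we get O(record_backup).
Premise 4 is O(purge_cache ⊃ ~record_backup); contrapositively O(record_backup ⊃ ~purge_cache). Since O(record_backup) holds, K gives O(~purge_cache).
The contrapositive of premise 6 (O(renew_amendment ⊃ purge_cache)) is O(~purge_cache ⊃ ~renew_amendment), and O(~purge_cache) is already established, so O(~renew_amendment).
Premise 8, O(~update_report ⊃ renew_amendment), contraposes to O(~renew_amendment ⊃ update_report); with O(~renew_amendment) we get O(update_report).
Premises 2, 3, 7, 9, 12 do not contribute to this derivation.
Thus O(update_report), which is F(~update_report): ~update_report is forbidden.

Forbidden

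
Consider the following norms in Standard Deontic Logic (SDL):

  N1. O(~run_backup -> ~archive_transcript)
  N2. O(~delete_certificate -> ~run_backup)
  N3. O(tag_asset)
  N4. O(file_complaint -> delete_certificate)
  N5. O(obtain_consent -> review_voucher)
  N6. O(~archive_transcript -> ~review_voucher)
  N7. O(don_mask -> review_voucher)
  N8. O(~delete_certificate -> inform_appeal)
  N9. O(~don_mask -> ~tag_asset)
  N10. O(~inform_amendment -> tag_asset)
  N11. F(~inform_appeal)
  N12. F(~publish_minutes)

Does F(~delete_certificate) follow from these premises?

Premise 3 gives O(tag_asset).
Premise 9 is O(~don_mask -> ~tag_asset); contrapositively O(tag_asset -> don_mask). Since O(tag_asset) holds, K gives O(don_mask).
With premise 7, O(don_mask -> review_voucher), the K-axiom yields O(review_voucher).
Premise 6 is O(~archive_transcript -> ~review_voucher); contrapositively O(review_voucher -> archive_transcript). Since O(review_voucher) holds, K gives O(archive_transcript).
Premise 1, O(~run_backup -> ~archive_transcript), contraposes to O(archive_transcript -> run_backup); with O(archive_transcript) we get O(run_backup).
The contrapositive of premise 2 (O(~delete_certificate -> ~run_backup)) is O(run_backup -> delete_certificate), and O(run_backup) is already established, so O(delete_certificate).
Premises 4, 5, 8, 10, 11, 12 do not contribute to this derivation.
So O(delete_certificate) holds, i.e. F(~delete_certificate). The claim follows.

Yes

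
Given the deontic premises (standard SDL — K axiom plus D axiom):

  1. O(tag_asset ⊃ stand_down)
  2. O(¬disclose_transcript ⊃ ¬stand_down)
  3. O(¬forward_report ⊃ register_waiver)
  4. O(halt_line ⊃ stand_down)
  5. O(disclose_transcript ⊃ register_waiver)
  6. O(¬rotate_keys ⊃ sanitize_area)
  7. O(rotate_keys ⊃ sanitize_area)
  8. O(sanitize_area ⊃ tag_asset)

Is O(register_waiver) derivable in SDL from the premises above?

Yes

Premises 7 and 6 are O(rotate_keys ⊃ sanitize_area) and O(¬rotate_keys ⊃ sanitize_area); every ideal world satisfies rotate_keys or ¬rotate_keys, so in either case sanitize_area holds — hence O(sanitize_area).
Applying K to premise 8 (O(sanitize_area ⊃ tag_asset)) and O(sanitize_area) yields O(tag_asset).
Premise 1 is O(tag_asset ⊃ stand_down); since O(tag_asset), deontic closure gives O(stand_down).
Premise 2, O(¬disclose_transcript ⊃ ¬stand_down), contraposes to O(stand_down ⊃ disclose_transcript); with O(stand_down) we get O(disclose_transcript).
Applying K to premise 5 (O(disclose_transcript ⊃ register_waiver)) and O(disclose_transcript) yields O(register_waiver).
Premises 3, 4 do not contribute to this derivation.
So O(register_waiver) follows.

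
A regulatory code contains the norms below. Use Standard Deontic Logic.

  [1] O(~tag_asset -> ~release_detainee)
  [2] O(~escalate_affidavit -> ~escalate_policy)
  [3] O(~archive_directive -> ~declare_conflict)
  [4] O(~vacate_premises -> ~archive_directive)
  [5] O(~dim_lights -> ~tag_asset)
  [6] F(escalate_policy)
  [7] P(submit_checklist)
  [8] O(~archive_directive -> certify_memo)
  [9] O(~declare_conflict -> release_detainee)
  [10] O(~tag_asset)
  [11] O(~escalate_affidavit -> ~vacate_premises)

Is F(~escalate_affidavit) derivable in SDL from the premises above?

From premise 10 we have O(~tag_asset).
From O(~tag_asset) and premise 1, O(~tag_asset -> ~release_detainee), we obtain O(~release_detainee).
The contrapositive of premise 9 (O(~declare_conflict -> release_detainee)) is O(~release_detainee -> declare_conflict), and O(~release_detainee) is already established, so O(declare_conflict).
Premise 3 is O(~archive_directive -> ~declare_conflict); contrapositively O(declare_conflict -> archive_directive). Since O(declare_conflict) holds, K gives O(archive_directive).
The contrapositive of premise 4 (O(~vacate_premises -> ~archive_directive)) is O(archive_directive -> vacate_premises), and O(archive_directive) is already established, so O(vacate_premises).
Premise 11, O(~escalate_affidavit -> ~vacate_premises), contraposes to O(vacate_premises -> escalate_affidavit); with O(vacate_premises) we get O(escalate_affidavit).
Premises 2, 5, 6, 7, 8 do not contribute to this derivation.
So O(escalate_affidavit) holds, i.e. F(~escalate_affidavit). The claim follows.

Yes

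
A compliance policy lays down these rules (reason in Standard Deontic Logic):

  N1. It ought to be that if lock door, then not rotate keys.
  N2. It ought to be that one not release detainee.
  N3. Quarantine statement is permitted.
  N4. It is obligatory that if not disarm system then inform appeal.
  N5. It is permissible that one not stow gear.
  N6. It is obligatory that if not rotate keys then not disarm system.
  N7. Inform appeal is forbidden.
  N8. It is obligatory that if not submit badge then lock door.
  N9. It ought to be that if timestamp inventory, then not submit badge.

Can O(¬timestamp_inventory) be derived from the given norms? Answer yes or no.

F(inform_appeal) at premise 7 means O(¬inform_appeal).
Premise 4 is O(¬disarm_system → inform_appeal); contrapositively O(¬inform_appeal → disarm_system). Since O(¬inform_appeal) holds, K gives O(disarm_system).
Premise 6 is O(¬rotate_keys → ¬disarm_system); contrapositively O(disarm_system → rotate_keys). Since O(disarm_system) holds, K gives O(rotate_keys).
Premise 1, O(lock_door → ¬rotate_keys), contraposes to O(rotate_keys → ¬lock_door); with O(rotate_keys) we get O(¬lock_door).
Premise 8, O(¬submit_badge → lock_door), contraposes to O(¬lock_door → submit_badge); with O(¬lock_door) we get O(submit_badge).
Premise 9 is O(timestamp_inventory → ¬submit_badge); contrapositively O(submit_badge → ¬timestamp_inventory). Since O(submit_badge) holds, K gives O(¬timestamp_inventory).
Premises 2, 3, 5 do not contribute to this derivation.
So O(¬timestamp_inventory) follows.

Yes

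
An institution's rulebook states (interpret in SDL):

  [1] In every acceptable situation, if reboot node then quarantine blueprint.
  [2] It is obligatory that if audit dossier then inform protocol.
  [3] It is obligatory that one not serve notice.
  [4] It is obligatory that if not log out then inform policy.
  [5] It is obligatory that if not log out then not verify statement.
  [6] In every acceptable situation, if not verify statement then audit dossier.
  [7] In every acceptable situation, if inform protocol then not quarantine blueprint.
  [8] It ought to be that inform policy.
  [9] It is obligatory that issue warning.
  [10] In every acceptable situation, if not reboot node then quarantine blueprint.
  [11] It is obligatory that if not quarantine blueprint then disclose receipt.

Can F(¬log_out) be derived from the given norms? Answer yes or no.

Yes

Premises 1 and 10 cover both cases: O(reboot_node → quarantine_blueprint) and O(¬reboot_node → quarantine_blueprint). Since reboot_node ∨ ¬reboot_node is a tautology, O(quarantine_blueprint) follows.
The contrapositive of premise 7 (O(inform_protocol → ¬quarantine_blueprint)) is O(quarantine_blueprint → ¬inform_protocol), and O(quarantine_blueprint) is already established, so O(¬inform_protocol).
Premise 2 is O(audit_dossier → inform_protocol); contrapositively O(¬inform_protocol → ¬audit_dossier). Since O(¬inform_protocol) holds, K gives O(¬audit_dossier).
Premise 6 is O(¬verify_statement → audit_dossier); contrapositively O(¬audit_dossier → verify_statement). Since O(¬audit_dossier) holds, K gives O(verify_statement).
The contrapositive of premise 5 (O(¬log_out → ¬verify_statement)) is O(verify_statement → log_out), and O(verify_statement) is already established, so O(log_out).
Premises 3, 4, 8, 9, 11 do not contribute to this derivation.
So O(log_out) holds, i.e. F(¬log_out). The claim follows.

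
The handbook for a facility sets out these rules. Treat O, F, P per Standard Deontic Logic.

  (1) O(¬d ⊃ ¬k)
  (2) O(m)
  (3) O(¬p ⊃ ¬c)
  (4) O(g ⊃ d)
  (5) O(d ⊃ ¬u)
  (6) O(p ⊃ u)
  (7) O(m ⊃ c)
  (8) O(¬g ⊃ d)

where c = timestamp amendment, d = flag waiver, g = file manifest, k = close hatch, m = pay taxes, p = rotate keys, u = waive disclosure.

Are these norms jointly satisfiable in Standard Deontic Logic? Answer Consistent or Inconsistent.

Premises 4 and 8 are O(g ⊃ d) and O(¬g ⊃ d); every ideal world satisfies g or ¬g, so in either case d holds — hence O(d).
Applying K to premise 5 (O(d ⊃ ¬u)) and O(d) yields O(¬u).
The contrapositive of premise 6 (O(p ⊃ u)) is O(¬u ⊃ ¬p), and O(¬u) is already established, so O(¬p).
Applying K to premise 3 (O(¬p ⊃ ¬c)) and O(¬p) yields O(¬c).
Premise 7 is O(m ⊃ c); contrapositively O(¬c ⊃ ¬m). Since O(¬c) holds, K gives O(¬m).
But premise 2 directly asserts O(m).
We now have both O(¬m) and O(m) — m is simultaneously obligatory and forbidden, violating the D-axiom.

Inconsistent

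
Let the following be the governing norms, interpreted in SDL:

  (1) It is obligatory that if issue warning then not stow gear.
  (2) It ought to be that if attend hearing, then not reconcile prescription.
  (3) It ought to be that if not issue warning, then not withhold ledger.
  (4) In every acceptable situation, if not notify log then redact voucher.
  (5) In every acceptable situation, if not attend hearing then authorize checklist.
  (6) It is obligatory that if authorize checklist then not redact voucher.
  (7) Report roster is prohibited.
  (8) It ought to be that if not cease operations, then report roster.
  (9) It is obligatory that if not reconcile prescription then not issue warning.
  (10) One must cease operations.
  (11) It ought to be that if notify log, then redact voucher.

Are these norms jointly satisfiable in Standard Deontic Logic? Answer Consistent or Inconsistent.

Premise 8 is O(¬cease_operations → report_roster), but O(¬cease_operations) is not derivable from the premises, so it does not yield O(report_roster).
So O(report_roster) is not derivable, and the apparent clash with O(¬report_roster) does not arise.
A world satisfying every obligation exists (e.g. attend_hearing=true, authorize_checklist=false, cease_operations=true, issue_warning=false, notify_log=false, reconcile_prescription=false, redact_voucher=true, report_roster=false, stow_gear=false, withhold_ledger=false); no atom is both obligatory and forbidden, so the set is consistent.

Consistent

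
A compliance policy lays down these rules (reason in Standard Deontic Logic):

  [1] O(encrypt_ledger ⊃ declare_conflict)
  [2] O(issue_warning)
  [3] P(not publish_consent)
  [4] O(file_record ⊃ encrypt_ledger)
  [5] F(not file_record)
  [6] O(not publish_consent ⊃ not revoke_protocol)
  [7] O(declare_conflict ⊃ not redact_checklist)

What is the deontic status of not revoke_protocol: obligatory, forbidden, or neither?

Premise 6 is O(not publish_consent ⊃ not revoke_protocol), but O(not publish_consent) is not derivable from the premises (the permission P(not publish_consent) asserts only not O(publish_consent), not O(not publish_consent)), so it does not yield O(not revoke_protocol).
No premise or chain of K-axiom applications forces O(not revoke_protocol), and none forces O(revoke_protocol). So not revoke_protocol is neither obligatory nor forbidden under these norms.

Neither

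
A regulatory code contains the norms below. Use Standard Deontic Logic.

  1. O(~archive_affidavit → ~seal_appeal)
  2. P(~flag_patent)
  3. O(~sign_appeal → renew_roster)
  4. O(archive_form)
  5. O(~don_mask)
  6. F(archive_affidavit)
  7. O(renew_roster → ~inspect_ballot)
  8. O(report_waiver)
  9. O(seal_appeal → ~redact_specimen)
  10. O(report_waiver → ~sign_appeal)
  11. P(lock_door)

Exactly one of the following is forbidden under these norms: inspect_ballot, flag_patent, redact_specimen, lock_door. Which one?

inspect_ballot

Premise 8 gives O(report_waiver).
With premise 10, O(report_waiver → ~sign_appeal), the K-axiom yields O(~sign_appeal).
Premise 3 is O(~sign_appeal → renew_roster); since O(~sign_appeal), deontic closure gives O(renew_roster).
From O(renew_roster) and premise 7, O(renew_roster → ~inspect_ballot), we obtain O(~inspect_ballot).
So O(~inspect_ballot) holds, i.e. inspect_ballot is forbidden. None of the other listed options is forbidden under the premises.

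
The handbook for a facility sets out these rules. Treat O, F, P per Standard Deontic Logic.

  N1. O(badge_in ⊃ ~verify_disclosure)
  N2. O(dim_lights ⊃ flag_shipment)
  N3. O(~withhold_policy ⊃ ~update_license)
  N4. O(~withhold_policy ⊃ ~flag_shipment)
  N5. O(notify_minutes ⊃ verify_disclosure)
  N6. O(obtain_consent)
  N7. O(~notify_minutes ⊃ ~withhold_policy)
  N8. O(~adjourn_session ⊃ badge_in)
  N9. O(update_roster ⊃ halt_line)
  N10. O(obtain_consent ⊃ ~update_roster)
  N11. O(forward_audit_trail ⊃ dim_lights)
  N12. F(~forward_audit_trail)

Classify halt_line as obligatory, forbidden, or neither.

Premise 9 is O(update_roster ⊃ halt_line), but O(update_roster) is not derivable from the premises, so it does not yield O(halt_line).
No premise or chain of K-axiom applications forces O(halt_line), and none forces O(~halt_line). So halt_line is neither obligatory nor forbidden under these norms.

Neither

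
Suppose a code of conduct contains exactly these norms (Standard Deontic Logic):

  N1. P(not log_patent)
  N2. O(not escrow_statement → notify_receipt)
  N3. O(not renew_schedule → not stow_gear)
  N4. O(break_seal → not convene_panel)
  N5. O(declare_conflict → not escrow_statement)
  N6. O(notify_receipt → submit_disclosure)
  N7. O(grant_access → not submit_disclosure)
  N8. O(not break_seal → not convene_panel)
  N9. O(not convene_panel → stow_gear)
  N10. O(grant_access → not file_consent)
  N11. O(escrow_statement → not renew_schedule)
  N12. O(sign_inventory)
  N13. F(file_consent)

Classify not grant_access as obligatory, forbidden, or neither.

Premises 8 and 4 are O(not break_seal → not convene_panel) and O(break_seal → not convene_panel); every ideal world satisfies not break_seal or break_seal, so in either case not convene_panel holds — hence O(not convene_panel).
With premise 9, O(not convene_panel → stow_gear), the K-axiom yields O(stow_gear).
The contrapositive of premise 3 (O(not renew_schedule → not stow_gear)) is O(stow_gear → renew_schedule), and O(stow_gear) is already established, so O(renew_schedule).
Premise 11, O(escrow_statement → not renew_schedule), contraposes to O(renew_schedule → not escrow_statement); with O(renew_schedule) we get O(not escrow_statement).
Premise 2 is O(not escrow_statement → notify_receipt); since O(not escrow_statement), deontic closure gives O(notify_receipt).
From O(notify_receipt) and premise 6, O(notify_receipt → submit_disclosure), we obtain O(submit_disclosure).
The contrapositive of premise 7 (O(grant_access → not submit_disclosure)) is O(submit_disclosure → not grant_access), and O(submit_disclosure) is already established, so O(not grant_access).
Premises 1, 5, 10, 12, 13 do not contribute to this derivation.
Hence not grant_access is obligatory.

Obligatory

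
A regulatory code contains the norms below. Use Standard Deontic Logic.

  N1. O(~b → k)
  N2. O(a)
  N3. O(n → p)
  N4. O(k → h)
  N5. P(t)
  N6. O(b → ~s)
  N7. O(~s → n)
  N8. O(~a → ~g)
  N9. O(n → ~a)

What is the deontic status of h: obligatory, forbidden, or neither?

From premise 2 we have O(a).
Premise 9 is O(n → ~a); contrapositively O(a → ~n). Since O(a) holds, K gives O(~n).
Premise 7 is O(~s → n); contrapositively O(~n → s). Since O(~n) holds, K gives O(s).
Premise 6, O(b → ~s), contraposes to O(s → ~b); with O(s) we get O(~b).
With premise 1, O(~b → k), the K-axiom yields O(k).
From O(k) and premise 4, O(k → h), we obtain O(h).
Premises 3, 5, 8 do not contribute to this derivation.
Hence h is obligatory.

Obligatory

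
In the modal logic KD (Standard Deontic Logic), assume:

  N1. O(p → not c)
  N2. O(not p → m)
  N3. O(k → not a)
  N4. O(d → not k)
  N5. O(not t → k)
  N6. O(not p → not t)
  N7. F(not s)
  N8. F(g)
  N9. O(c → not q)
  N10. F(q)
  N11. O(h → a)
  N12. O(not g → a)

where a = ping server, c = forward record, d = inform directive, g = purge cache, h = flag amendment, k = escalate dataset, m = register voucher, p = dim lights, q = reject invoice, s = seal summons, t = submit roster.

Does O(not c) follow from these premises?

Premise 8, F(g), is equivalent to O(not g).
Premise 12 is O(not g → a); since O(not g), deontic closure gives O(a).
Premise 3, O(k → not a), contraposes to O(a → not k); with O(a) we get O(not k).
The contrapositive of premise 5 (O(not t → k)) is O(not k → t), and O(not k) is already established, so O(t).
The contrapositive of premise 6 (O(not p → not t)) is O(t → p), and O(t) is already established, so O(p).
With premise 1, O(p → not c), the K-axiom yields O(not c).
Premises 2, 4, 7, 9, 10, 11 do not contribute to this derivation.
So O(not c) follows.

Yes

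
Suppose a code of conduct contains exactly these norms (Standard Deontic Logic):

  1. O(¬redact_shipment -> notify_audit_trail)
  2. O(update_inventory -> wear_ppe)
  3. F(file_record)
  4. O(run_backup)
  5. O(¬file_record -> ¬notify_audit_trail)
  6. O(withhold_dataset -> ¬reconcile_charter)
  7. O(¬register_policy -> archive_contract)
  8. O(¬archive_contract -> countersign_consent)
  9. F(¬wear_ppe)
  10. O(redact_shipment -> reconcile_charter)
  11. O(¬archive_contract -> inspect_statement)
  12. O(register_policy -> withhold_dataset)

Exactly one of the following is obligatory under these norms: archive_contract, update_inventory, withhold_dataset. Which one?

Premise 3, F(file_record), is equivalent to O(¬file_record).
From O(¬file_record) and premise 5, O(¬file_record -> ¬notify_audit_trail), we obtain O(¬notify_audit_trail).
Premise 1 is O(¬redact_shipment -> notify_audit_trail); contrapositively O(¬notify_audit_trail -> redact_shipment). Since O(¬notify_audit_trail) holds, K gives O(redact_shipment).
Premise 10 is O(redact_shipment -> reconcile_charter); since O(redact_shipment), deontic closure gives O(reconcile_charter).
The contrapositive of premise 6 (O(withhold_dataset -> ¬reconcile_charter)) is O(reconcile_charter -> ¬withhold_dataset), and O(reconcile_charter) is already established, so O(¬withhold_dataset).
Premise 12 is O(register_policy -> withhold_dataset); contrapositively O(¬withhold_dataset -> ¬register_policy). Since O(¬withhold_dataset) holds, K gives O(¬register_policy).
Premise 7 is O(¬register_policy -> archive_contract); since O(¬register_policy), deontic closure gives O(archive_contract).
So O(archive_contract) holds — archive_contract is obligatory. None of the other listed options is made obligatory by any chain of premises.

archive_contract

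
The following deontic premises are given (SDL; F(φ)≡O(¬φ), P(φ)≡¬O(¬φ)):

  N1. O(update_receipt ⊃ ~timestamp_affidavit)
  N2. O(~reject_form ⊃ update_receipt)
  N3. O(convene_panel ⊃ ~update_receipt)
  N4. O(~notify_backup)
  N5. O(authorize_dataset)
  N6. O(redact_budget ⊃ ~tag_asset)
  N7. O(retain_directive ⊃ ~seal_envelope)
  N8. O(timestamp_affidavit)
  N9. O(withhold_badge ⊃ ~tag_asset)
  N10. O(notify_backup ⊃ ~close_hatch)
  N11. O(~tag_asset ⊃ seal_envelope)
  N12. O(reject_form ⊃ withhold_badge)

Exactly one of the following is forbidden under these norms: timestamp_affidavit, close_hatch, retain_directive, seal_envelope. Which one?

retain_directive

From premise 8 we have O(timestamp_affidavit).
Premise 1 is O(update_receipt ⊃ ~timestamp_affidavit); contrapositively O(timestamp_affidavit ⊃ ~update_receipt). Since O(timestamp_affidavit) holds, K gives O(~update_receipt).
Premise 2, O(~reject_form ⊃ update_receipt), contraposes to O(~update_receipt ⊃ reject_form); with O(~update_receipt) we get O(reject_form).
From O(reject_form) and premise 12, O(reject_form ⊃ withhold_badge), we obtain O(withhold_badge).
With premise 9, O(withhold_badge ⊃ ~tag_asset), the K-axiom yields O(~tag_asset).
From O(~tag_asset) and premise 11, O(~tag_asset ⊃ seal_envelope), we obtain O(seal_envelope).
The contrapositive of premise 7 (O(retain_directive ⊃ ~seal_envelope)) is O(seal_envelope ⊃ ~retain_directive), and O(seal_envelope) is already established, so O(~retain_directive).
So O(~retain_directive) holds, i.e. retain_directive is forbidden. None of the other listed options is forbidden under the premises.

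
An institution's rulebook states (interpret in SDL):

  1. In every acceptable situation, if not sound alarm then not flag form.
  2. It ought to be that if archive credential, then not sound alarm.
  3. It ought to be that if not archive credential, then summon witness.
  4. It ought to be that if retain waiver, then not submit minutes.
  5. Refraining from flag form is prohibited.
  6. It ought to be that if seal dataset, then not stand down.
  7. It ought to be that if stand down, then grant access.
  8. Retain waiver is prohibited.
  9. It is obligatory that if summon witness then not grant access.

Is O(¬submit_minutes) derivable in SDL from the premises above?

Premise 4 is O(retain_waiver → ¬submit_minutes), but O(retain_waiver) is not derivable from the premises, so it does not yield O(¬submit_minutes).
No other premise forces O(¬submit_minutes). An ideal world satisfying every premise can still have ¬submit_minutes false, so O(¬submit_minutes) is not derivable.

No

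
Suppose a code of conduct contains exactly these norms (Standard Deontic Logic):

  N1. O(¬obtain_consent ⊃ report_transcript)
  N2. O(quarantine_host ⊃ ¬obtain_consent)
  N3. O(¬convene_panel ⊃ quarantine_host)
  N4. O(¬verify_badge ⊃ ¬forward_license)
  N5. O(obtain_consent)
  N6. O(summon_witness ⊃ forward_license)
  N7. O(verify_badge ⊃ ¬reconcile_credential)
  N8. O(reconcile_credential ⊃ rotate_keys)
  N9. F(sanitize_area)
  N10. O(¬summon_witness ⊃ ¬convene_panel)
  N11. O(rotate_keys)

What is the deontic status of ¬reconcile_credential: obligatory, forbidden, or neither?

Obligatory

Premise 5 gives O(obtain_consent).
Premise 2, O(quarantine_host ⊃ ¬obtain_consent), contraposes to O(obtain_consent ⊃ ¬quarantine_host); with O(obtain_consent) we get O(¬quarantine_host).
Premise 3 is O(¬convene_panel ⊃ quarantine_host); contrapositively O(¬quarantine_host ⊃ convene_panel). Since O(¬quarantine_host) holds, K gives O(convene_panel).
Premise 10, O(¬summon_witness ⊃ ¬convene_panel), contraposes to O(convene_panel ⊃ summon_witness); with O(convene_panel) we get O(summon_witness).
With premise 6, O(summon_witness ⊃ forward_license), the K-axiom yields O(forward_license).
Premise 4 is O(¬verify_badge ⊃ ¬forward_license); contrapositively O(forward_license ⊃ verify_badge). Since O(forward_license) holds, K gives O(verify_badge).
With premise 7, O(verify_badge ⊃ ¬reconcile_credential), the K-axiom yields O(¬reconcile_credential).
Premises 1, 8, 9, 11 do not contribute to this derivation.
Hence ¬reconcile_credential is obligatory.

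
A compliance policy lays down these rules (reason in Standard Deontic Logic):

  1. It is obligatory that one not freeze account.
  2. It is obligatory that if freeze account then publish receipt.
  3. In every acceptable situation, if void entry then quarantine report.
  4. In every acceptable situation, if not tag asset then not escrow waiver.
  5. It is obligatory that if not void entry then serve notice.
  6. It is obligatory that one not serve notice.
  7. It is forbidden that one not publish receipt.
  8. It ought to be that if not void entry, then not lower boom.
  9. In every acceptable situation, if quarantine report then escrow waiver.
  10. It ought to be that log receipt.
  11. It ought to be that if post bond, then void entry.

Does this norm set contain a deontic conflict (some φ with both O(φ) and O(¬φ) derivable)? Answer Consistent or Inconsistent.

Premise 2 is O(freeze_account → publish_receipt); even if O(publish_receipt) held, inferring O(freeze_account) would be affirming the consequent — invalid.
So O(freeze_account) is not derivable, and the apparent clash with O(¬freeze_account) does not arise.
A world satisfying every obligation exists (e.g. escrow_waiver=true, freeze_account=false, log_receipt=true, lower_boom=false, post_bond=false, publish_receipt=true, quarantine_report=true, serve_notice=false, tag_asset=true, void_entry=true); no atom is both obligatory and forbidden, so the set is consistent.

Consistent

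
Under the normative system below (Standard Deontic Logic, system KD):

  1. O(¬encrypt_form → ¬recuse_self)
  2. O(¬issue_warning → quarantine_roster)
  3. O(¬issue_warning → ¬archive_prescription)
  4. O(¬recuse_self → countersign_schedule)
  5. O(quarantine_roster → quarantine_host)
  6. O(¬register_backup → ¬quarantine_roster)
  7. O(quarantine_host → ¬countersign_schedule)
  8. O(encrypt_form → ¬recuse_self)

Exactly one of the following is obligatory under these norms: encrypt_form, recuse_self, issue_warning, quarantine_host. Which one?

issue_warning

Premises 8 and 1 cover both cases: O(encrypt_form → ¬recuse_self) and O(¬encrypt_form → ¬recuse_self). Since encrypt_form ∨ ¬encrypt_form is a tautology, O(¬recuse_self) follows.
Premise 4 is O(¬recuse_self → countersign_schedule); since O(¬recuse_self), deontic closure gives O(countersign_schedule).
The contrapositive of premise 7 (O(quarantine_host → ¬countersign_schedule)) is O(countersign_schedule → ¬quarantine_host), and O(countersign_schedule) is already established, so O(¬quarantine_host).
Premise 5, O(quarantine_roster → quarantine_host), contraposes to O(¬quarantine_host → ¬quarantine_roster); with O(¬quarantine_host) we get O(¬quarantine_roster).
Premise 2, O(¬issue_warning → quarantine_roster), contraposes to O(¬quarantine_roster → issue_warning); with O(¬quarantine_roster) we get O(issue_warning).
So O(issue_warning) holds — issue_warning is obligatory. None of the other listed options is made obligatory by any chain of premises.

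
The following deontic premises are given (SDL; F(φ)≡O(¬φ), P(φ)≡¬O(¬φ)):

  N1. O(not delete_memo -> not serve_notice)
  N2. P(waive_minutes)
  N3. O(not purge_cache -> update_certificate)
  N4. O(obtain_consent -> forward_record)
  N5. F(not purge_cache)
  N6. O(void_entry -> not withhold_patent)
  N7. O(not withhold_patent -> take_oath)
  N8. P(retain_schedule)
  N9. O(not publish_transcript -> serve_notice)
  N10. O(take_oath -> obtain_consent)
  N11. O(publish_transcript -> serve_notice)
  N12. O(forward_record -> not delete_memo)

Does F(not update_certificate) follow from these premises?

No

Premise 3 is O(not purge_cache -> update_certificate), but O(not purge_cache) is not derivable from the premises, so it does not yield O(update_certificate).
No other premise forces O(update_certificate). An ideal world satisfying every premise can still have not update_certificate true, so F(not update_certificate) is not derivable.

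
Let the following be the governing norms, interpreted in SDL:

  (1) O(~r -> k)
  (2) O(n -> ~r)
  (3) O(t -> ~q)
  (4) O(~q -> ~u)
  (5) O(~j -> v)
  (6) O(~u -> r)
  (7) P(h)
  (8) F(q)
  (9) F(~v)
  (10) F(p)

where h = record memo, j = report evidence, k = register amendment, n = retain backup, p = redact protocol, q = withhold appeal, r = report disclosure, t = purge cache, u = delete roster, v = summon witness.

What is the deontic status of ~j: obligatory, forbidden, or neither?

Neither

Premise 5 is O(~j -> v); even if O(v) held, inferring O(~j) would be affirming the consequent — invalid.
No premise or chain of K-axiom applications forces O(~j), and none forces O(j). So ~j is neither obligatory nor forbidden under these norms.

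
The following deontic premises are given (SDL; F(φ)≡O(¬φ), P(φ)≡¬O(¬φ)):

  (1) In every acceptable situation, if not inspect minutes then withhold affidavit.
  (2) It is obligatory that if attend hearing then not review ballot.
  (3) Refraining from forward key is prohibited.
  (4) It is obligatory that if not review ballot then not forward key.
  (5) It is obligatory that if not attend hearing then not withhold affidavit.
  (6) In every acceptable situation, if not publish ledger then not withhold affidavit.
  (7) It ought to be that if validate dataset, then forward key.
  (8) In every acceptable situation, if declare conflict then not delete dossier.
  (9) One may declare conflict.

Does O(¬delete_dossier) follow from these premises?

Premise 8 is O(declare_conflict → ¬delete_dossier), but O(declare_conflict) is not derivable from the premises (the permission P(declare_conflict) asserts only ¬O(¬declare_conflict), not O(declare_conflict)), so it does not yield O(¬delete_dossier).
No other premise forces O(¬delete_dossier). An ideal world satisfying every premise can still have ¬delete_dossier false, so O(¬delete_dossier) is not derivable.

No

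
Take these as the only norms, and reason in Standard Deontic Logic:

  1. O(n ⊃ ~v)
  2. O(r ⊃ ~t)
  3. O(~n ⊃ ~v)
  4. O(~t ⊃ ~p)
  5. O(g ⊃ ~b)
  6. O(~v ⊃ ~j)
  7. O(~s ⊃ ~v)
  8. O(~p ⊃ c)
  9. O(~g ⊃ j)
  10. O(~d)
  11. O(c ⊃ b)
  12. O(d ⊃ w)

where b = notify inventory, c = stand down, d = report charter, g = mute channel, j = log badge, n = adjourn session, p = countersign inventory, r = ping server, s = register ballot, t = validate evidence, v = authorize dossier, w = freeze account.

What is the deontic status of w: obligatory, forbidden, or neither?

Neither

Premise 12 is O(d ⊃ w), but O(d) is not derivable from the premises, so it does not yield O(w).
No premise or chain of K-axiom applications forces O(w), and none forces O(~w). So w is neither obligatory nor forbidden under these norms.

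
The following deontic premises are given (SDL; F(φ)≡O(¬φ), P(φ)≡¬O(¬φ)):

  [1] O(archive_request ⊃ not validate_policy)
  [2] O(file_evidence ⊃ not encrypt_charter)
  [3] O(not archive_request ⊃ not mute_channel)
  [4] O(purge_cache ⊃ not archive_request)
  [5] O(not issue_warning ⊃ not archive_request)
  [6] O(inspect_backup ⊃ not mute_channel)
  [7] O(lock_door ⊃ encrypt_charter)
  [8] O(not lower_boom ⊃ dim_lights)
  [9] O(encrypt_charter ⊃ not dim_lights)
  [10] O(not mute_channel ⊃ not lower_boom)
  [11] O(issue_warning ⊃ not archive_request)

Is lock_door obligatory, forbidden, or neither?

By case analysis on issue_warning: premise 11 gives O(issue_warning ⊃ not archive_request) and premise 5 gives O(not issue_warning ⊃ not archive_request), so O(not archive_request) either way.
Applying K to premise 3 (O(not archive_request ⊃ not mute_channel)) and O(not archive_request) yields O(not mute_channel).
From O(not mute_channel) and premise 10, O(not mute_channel ⊃ not lower_boom), we obtain O(not lower_boom).
Applying K to premise 8 (O(not lower_boom ⊃ dim_lights)) and O(not lower_boom) yields O(dim_lights).
The contrapositive of premise 9 (O(encrypt_charter ⊃ not dim_lights)) is O(dim_lights ⊃ not encrypt_charter), and O(dim_lights) is already established, so O(not encrypt_charter).
Premise 7, O(lock_door ⊃ encrypt_charter), contraposes to O(not encrypt_charter ⊃ not lock_door); with O(not encrypt_charter) we get O(not lock_door).
Premises 1, 2, 4, 6 do not contribute to this derivation.
Thus O(not lock_door), which is F(lock_door): lock_door is forbidden.

Forbidden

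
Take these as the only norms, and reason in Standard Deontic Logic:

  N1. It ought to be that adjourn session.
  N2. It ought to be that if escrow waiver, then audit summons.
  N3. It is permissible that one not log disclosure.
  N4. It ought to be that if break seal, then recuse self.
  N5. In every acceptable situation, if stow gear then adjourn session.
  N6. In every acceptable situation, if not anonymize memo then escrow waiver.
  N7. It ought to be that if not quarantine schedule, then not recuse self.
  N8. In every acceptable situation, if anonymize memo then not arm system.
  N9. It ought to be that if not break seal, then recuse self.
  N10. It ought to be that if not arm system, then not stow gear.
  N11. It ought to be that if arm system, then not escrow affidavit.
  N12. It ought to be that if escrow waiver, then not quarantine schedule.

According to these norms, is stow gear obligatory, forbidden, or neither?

Forbidden

Premises 9 and 4 are O(¬break_seal → recuse_self) and O(break_seal → recuse_self); every ideal world satisfies ¬break_seal or break_seal, so in either case recuse_self holds — hence O(recuse_self).
Premise 7 is O(¬quarantine_schedule → ¬recuse_self); contrapositively O(recuse_self → quarantine_schedule). Since O(recuse_self) holds, K gives O(quarantine_schedule).
Premise 12 is O(escrow_waiver → ¬quarantine_schedule); contrapositively O(quarantine_schedule → ¬escrow_waiver). Since O(quarantine_schedule) holds, K gives O(¬escrow_waiver).
Premise 6 is O(¬anonymize_memo → escrow_waiver); contrapositively O(¬escrow_waiver → anonymize_memo). Since O(¬escrow_waiver) holds, K gives O(anonymize_memo).
Applying K to premise 8 (O(anonymize_memo → ¬arm_system)) and O(anonymize_memo) yields O(¬arm_system).
From O(¬arm_system) and premise 10, O(¬arm_system → ¬stow_gear), we obtain O(¬stow_gear).
Premises 1, 2, 3, 5, 11 do not contribute to this derivation.
Thus O(¬stow_gear), which is F(stow_gear): stow_gear is forbidden.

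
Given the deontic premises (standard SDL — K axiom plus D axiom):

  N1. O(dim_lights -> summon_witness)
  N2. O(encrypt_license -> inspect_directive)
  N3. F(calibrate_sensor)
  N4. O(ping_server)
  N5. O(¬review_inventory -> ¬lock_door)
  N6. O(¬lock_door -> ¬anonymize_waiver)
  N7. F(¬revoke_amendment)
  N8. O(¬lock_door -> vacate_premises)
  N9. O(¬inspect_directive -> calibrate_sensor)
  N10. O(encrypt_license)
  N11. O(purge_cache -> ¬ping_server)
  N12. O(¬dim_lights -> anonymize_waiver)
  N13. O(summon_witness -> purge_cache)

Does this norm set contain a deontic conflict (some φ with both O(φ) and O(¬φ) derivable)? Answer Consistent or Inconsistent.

Premise 9 is O(¬inspect_directive -> calibrate_sensor), but O(¬inspect_directive) is not derivable from the premises, so it does not yield O(calibrate_sensor).
So O(calibrate_sensor) is not derivable, and the apparent clash with O(¬calibrate_sensor) does not arise.
A world satisfying every obligation exists (e.g. anonymize_waiver=true, calibrate_sensor=false, dim_lights=false, encrypt_license=true, inspect_directive=true, lock_door=true, ping_server=true, purge_cache=false, review_inventory=true, revoke_amendment=true, summon_witness=false, vacate_premises=false); no atom is both obligatory and forbidden, so the set is consistent.

Consistent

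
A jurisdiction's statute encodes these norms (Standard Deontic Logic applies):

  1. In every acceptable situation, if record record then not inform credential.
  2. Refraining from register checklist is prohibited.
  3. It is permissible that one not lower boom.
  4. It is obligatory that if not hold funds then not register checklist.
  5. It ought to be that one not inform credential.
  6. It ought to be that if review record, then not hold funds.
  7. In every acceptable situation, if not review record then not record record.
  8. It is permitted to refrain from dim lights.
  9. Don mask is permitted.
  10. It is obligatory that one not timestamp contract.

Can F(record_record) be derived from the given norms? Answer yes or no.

Premise 2, F(¬register_checklist), is equivalent to O(register_checklist).
Premise 4, O(¬hold_funds → ¬register_checklist), contraposes to O(register_checklist → hold_funds); with O(register_checklist) we get O(hold_funds).
The contrapositive of premise 6 (O(review_record → ¬hold_funds)) is O(hold_funds → ¬review_record), and O(hold_funds) is already established, so O(¬review_record).
Premise 7 is O(¬review_record → ¬record_record); since O(¬review_record), deontic closure gives O(¬record_record).
Premises 1, 3, 5, 8, 9, 10 do not contribute to this derivation.
So O(¬record_record) holds, i.e. F(record_record). The claim follows.

Yes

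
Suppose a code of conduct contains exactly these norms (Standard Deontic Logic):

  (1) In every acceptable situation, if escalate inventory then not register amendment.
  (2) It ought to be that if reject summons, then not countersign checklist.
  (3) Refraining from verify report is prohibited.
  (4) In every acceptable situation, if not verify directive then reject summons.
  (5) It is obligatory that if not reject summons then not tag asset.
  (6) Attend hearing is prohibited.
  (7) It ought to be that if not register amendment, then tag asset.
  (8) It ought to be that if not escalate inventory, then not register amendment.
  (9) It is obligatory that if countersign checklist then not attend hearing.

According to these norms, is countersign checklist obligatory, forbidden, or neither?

By case analysis on escalate_inventory: premise 1 gives O(escalate_inventory → ¬register_amendment) and premise 8 gives O(¬escalate_inventory → ¬register_amendment), so O(¬register_amendment) either way.
From O(¬register_amendment) and premise 7, O(¬register_amendment → tag_asset), we obtain O(tag_asset).
Premise 5, O(¬reject_summons → ¬tag_asset), contraposes to O(tag_asset → reject_summons); with O(tag_asset) we get O(reject_summons).
Premise 2 is O(reject_summons → ¬countersign_checklist); since O(reject_summons), deontic closure gives O(¬countersign_checklist).
Premises 3, 4, 6, 9 do not contribute to this derivation.
Thus O(¬countersign_checklist), which is F(countersign_checklist): countersign_checklist is forbidden.

Forbidden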